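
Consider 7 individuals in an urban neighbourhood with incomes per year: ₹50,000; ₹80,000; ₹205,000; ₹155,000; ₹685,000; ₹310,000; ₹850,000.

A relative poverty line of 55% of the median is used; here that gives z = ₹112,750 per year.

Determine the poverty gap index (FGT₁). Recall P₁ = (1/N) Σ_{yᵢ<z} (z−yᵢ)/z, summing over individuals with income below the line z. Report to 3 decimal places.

Poor units: ₹50,000, ₹80,000 (q = 2 of N = 7).
Shortfall ratios: (112750−50000)/112750 = 0.5565; (112750−80000)/112750 = 0.2905.
Sum of shortfalls = 0.847007; P₁ averages over all N: 0.847007 / 7 = 0.121.

0.121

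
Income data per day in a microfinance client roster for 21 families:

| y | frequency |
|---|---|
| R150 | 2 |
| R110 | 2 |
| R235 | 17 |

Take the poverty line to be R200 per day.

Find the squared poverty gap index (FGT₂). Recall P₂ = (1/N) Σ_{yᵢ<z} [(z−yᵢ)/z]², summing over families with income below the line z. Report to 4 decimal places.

0.0252

Below z: 2×R110, 2×R150 (q = 4 of N = 21).
Relative gaps: (200−110)/200 = 0.4500 (×2); (200−150)/200 = 0.2500 (×2).
Squared: 0.2025 (×2); 0.0625 (×2).
Sum = 0.530000; P₂ = 0.530000 / 21 = 0.0252.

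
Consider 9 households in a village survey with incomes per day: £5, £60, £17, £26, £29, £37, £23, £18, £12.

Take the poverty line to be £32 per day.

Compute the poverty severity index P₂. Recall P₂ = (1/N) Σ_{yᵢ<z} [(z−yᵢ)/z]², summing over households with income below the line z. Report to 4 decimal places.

Below z: £5, £12, £17, £18, £23, £26, £29 (q = 7 of N = 9).
Normalized shortfalls: (32−5)/32 = 0.8438; (32−12)/32 = 0.6250; (32−17)/32 = 0.4688; (32−18)/32 = 0.4375; (32−23)/32 = 0.2812; (32−26)/32 = 0.1875; (32−29)/32 = 0.0938.
Squared: 0.7119; 0.3906; 0.2197; 0.1914; 0.0791; 0.0352; 0.0088.
Sum = 1.636719; P₂ = 1.636719 / 9 = 0.1819.

0.1819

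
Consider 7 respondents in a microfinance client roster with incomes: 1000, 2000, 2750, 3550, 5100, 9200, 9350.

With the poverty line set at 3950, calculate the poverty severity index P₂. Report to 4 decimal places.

Incomes under z: 1000, 2000, 2750, 3550 (q = 4 of N = 7).
Relative gaps: (3950−1000)/3950 = 0.7468; (3950−2000)/3950 = 0.4937; (3950−2750)/3950 = 0.3038; (3950−3550)/3950 = 0.1013.
Squared: 0.5578; 0.2437; 0.0923; 0.0103.
Sum = 0.904022; P₂ = 0.904022 / 7 = 0.1291.

0.1291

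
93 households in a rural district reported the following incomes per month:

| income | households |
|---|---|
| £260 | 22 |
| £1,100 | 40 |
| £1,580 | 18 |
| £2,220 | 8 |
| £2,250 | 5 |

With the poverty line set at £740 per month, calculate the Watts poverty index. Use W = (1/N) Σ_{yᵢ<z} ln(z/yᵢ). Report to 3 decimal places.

Below the line: 22×£260 (q = 22 of N = 93).
Log shortfalls: ln(740/260) = 1.0460 (×22).
W = 23.011308 / 93 = 0.247.

0.247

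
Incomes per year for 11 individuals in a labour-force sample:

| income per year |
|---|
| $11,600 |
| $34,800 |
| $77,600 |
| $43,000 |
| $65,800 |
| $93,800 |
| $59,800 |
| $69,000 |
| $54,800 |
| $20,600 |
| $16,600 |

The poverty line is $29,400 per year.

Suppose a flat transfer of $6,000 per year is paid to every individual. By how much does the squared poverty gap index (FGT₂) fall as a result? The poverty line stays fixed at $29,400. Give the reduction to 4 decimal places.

Before: below the line — $11,600, $16,600, $20,600; squared poverty gap index (FGT₂) = 0.058700.
After the $6,000 transfer: below the line — $17,600, $22,600, $26,600; squared poverty gap index (FGT₂) = 0.020332.
Reduction = 0.058700 − 0.020332 = 0.0384.

0.0384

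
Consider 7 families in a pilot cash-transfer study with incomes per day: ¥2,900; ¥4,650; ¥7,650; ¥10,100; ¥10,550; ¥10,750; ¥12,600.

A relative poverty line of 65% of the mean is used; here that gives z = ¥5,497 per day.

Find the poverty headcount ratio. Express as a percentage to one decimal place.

28.6%

2 of the 7 families have income below ¥5,497.
H = 2/7 = 28.6%.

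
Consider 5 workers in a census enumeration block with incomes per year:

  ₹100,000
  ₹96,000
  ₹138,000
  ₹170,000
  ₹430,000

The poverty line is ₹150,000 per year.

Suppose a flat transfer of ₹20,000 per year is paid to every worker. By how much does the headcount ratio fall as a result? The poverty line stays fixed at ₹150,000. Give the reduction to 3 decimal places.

0.200

Before: below the line — ₹96,000, ₹100,000, ₹138,000; headcount ratio = 0.60000.
After the ₹20,000 transfer: below the line — ₹116,000, ₹120,000; headcount ratio = 0.40000.
Reduction = 0.60000 − 0.40000 = 0.200.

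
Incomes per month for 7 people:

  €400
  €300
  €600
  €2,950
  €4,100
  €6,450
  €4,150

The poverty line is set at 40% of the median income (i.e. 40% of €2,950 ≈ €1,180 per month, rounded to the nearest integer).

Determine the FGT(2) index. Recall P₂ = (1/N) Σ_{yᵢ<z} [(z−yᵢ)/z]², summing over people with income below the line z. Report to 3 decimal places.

Poor units: €300, €400, €600 (q = 3 of N = 7).
Shortfall ratios: (1180−300)/1180 = 0.7458; (1180−400)/1180 = 0.6610; (1180−600)/1180 = 0.4915.
Squared: 0.5562; 0.4369; 0.2416.
Sum = 1.234703; P₂ = 1.234703 / 7 = 0.176.

0.176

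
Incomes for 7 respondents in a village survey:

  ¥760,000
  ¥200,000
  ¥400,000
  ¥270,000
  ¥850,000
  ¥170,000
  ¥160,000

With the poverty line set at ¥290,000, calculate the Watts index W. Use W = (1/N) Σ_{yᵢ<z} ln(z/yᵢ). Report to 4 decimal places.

0.2245

Poor units: ¥160,000, ¥170,000, ¥200,000, ¥270,000 (q = 4 of N = 7).
ln(z/y) terms: ln(290000/160000) = 0.5947; ln(290000/170000) = 0.5341; ln(290000/200000) = 0.3716; ln(290000/270000) = 0.0715.
W = 1.571812 / 7 = 0.2245.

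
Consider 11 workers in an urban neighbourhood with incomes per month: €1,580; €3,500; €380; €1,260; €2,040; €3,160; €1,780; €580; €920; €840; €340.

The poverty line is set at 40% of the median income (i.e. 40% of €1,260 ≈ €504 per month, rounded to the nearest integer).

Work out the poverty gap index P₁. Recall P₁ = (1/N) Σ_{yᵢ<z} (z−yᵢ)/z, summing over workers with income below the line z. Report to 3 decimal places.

Incomes under z: €340, €380 (q = 2 of N = 11).
Relative gaps: (504−340)/504 = 0.3254; (504−380)/504 = 0.2460.
Sum of shortfalls = 0.571429; P₁ averages over all N: 0.571429 / 11 = 0.052.

0.052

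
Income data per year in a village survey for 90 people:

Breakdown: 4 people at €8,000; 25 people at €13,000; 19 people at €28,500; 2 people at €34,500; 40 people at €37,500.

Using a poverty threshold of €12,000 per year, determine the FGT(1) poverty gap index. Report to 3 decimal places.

0.015

Below the line: 4×€8,000 (q = 4 of N = 90).
Normalized shortfalls: (12000−8000)/12000 = 0.3333 (×4).
Σ = 1.333333. Dividing by the full population N = 90 gives P₁ = 0.015.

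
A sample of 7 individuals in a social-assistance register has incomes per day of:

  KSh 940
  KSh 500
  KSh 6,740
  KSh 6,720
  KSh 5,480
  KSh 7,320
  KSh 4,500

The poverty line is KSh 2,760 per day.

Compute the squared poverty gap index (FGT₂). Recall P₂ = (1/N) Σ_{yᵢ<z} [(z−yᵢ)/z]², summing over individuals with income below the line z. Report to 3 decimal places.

0.158

Poor units: KSh 500, KSh 940 (q = 2 of N = 7).
Relative gaps: (2760−500)/2760 = 0.8188; (2760−940)/2760 = 0.6594.
Squared: 0.6705; 0.4348.
Sum = 1.105335; P₂ = 1.105335 / 7 = 0.158.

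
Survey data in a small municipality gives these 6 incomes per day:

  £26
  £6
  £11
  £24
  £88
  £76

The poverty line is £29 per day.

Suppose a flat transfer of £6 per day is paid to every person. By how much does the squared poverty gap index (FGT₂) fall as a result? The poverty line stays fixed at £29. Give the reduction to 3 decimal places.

Before: below the line — £6, £11, £24, £26; squared poverty gap index (FGT₂) = 0.17578.
After the £6 transfer: below the line — £12, £17; squared poverty gap index (FGT₂) = 0.08581.
Reduction = 0.17578 − 0.08581 = 0.090.

0.090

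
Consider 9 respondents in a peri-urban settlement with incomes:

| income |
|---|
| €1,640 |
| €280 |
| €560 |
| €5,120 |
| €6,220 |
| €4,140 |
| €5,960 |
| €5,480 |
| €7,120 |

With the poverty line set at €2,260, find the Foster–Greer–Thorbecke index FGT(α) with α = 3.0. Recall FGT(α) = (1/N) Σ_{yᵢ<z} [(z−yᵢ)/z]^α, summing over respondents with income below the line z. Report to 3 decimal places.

0.124

Incomes under z: €280, €560, €1,640 (q = 3 of N = 9).
Gap ratios (z−y)/z: (2260−280)/2260 = 0.8761; (2260−560)/2260 = 0.7522; (2260−1640)/2260 = 0.2743.
Raised to α = 3.0: 0.67247; 0.42562; 0.02065.
Sum = 1.118732; FGT(3.0) = 1.118732 / 9 = 0.124.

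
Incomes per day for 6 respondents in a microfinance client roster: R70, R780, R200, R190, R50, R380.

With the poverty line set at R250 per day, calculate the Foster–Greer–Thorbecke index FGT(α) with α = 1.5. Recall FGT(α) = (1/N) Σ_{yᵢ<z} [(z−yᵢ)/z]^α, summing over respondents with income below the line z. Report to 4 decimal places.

Poor units: R50, R70, R190, R200 (q = 4 of N = 6).
Normalized shortfalls: (250−50)/250 = 0.8000; (250−70)/250 = 0.7200; (250−190)/250 = 0.2400; (250−200)/250 = 0.2000.
Raised to α = 1.5: 0.71554; 0.61094; 0.11758; 0.08944.
Sum = 1.533500; FGT(1.5) = 1.533500 / 6 = 0.2556.

0.2556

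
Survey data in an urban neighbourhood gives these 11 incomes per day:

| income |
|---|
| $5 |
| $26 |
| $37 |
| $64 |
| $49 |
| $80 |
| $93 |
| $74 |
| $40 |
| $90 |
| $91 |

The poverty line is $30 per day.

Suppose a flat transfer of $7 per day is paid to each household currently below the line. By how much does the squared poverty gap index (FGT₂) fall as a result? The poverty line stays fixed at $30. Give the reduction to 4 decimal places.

Before: below the line — $5, $26; squared poverty gap index (FGT₂) = 0.064747.
After the $7 transfer: below the line — $12; squared poverty gap index (FGT₂) = 0.032727.
Reduction = 0.064747 − 0.032727 = 0.0320.

0.0320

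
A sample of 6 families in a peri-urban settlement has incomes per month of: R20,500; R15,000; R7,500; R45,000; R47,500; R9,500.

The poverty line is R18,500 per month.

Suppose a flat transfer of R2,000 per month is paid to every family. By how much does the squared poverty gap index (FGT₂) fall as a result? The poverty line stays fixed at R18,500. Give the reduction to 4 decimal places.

Before: below the line — R7,500, R9,500, R15,000; squared poverty gap index (FGT₂) = 0.104334.
After the R2,000 transfer: below the line — R9,500, R11,500, R17,000; squared poverty gap index (FGT₂) = 0.064402.
Reduction = 0.104334 − 0.064402 = 0.0399.

0.0399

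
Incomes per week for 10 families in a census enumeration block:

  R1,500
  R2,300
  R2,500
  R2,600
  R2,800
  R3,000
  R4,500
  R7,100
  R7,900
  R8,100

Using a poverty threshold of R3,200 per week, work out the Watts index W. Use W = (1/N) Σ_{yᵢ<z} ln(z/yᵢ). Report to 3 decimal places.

0.174

Poor units: R1,500, R2,300, R2,500, R2,600, R2,800, R3,000 (q = 6 of N = 10).
Log shortfalls: ln(3200/1500) = 0.7577; ln(3200/2300) = 0.3302; ln(3200/2500) = 0.2469; ln(3200/2600) = 0.2076; ln(3200/2800) = 0.1335; ln(3200/3000) = 0.0645.
W = 1.740497 / 10 = 0.174.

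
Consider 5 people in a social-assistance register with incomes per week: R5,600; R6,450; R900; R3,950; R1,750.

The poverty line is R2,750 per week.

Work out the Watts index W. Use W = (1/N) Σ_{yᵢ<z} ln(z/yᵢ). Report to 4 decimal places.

Incomes under z: R900, R1,750 (q = 2 of N = 5).
ln(z/y) terms: ln(2750/900) = 1.1170; ln(2750/1750) = 0.4520.
W = 1.568947 / 5 = 0.3138.

0.3138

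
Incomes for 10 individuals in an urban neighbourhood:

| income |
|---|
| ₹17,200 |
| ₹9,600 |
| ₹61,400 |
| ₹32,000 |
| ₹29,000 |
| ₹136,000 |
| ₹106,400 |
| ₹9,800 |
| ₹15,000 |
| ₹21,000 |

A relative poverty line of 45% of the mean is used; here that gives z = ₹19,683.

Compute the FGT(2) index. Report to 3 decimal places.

0.059

Below the line: ₹9,600, ₹9,800, ₹15,000, ₹17,200 (q = 4 of N = 10).
Normalized shortfalls: (19683−9600)/19683 = 0.5123; (19683−9800)/19683 = 0.5021; (19683−15000)/19683 = 0.2379; (19683−17200)/19683 = 0.1261.
Squared: 0.2624; 0.2521; 0.0566; 0.0159.
Sum = 0.587053; P₂ = 0.587053 / 10 = 0.059.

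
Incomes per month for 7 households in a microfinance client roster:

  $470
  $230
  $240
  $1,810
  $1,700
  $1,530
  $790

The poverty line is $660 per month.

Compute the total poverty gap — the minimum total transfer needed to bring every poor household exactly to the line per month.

$1,040

Incomes under z: $230, $240, $470 (q = 3 of N = 7).
Individual gaps: 660−230 = 430; 660−240 = 420; 660−470 = 190.
Aggregate gap = $1,040.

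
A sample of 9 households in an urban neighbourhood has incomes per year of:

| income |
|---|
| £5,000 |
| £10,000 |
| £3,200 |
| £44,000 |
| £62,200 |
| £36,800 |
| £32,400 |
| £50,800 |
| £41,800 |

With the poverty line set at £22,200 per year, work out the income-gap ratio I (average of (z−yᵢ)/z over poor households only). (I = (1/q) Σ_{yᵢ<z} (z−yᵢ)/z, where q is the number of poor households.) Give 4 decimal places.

Below the line: £3,200, £5,000, £10,000 (q = 3 of N = 9).
Relative gaps: 0.8559, 0.7748, 0.5495; sum = 2.180180.
The income-gap ratio divides by q (the poor only): 2.180180 / 3 = 0.7267.

0.7267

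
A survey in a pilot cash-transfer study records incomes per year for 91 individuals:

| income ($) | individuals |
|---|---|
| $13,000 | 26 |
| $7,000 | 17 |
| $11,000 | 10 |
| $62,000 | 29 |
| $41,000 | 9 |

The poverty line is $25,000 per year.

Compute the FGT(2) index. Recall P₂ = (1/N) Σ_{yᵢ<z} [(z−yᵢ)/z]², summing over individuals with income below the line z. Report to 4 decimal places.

Below z: 17×$7,000, 10×$11,000, 26×$13,000 (q = 53 of N = 91).
Normalized shortfalls: (25000−7000)/25000 = 0.7200 (×17); (25000−11000)/25000 = 0.5600 (×10); (25000−13000)/25000 = 0.4800 (×26).
Squared: 0.5184 (×17); 0.3136 (×10); 0.2304 (×26).
Sum = 17.939200; P₂ = 17.939200 / 91 = 0.1971.

0.1971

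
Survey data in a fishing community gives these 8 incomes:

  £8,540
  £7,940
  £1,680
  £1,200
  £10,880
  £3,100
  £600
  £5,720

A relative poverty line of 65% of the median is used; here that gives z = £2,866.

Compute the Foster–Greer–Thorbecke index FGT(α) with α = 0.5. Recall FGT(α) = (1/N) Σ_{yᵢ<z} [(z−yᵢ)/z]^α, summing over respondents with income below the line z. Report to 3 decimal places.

Incomes under z: £600, £1,200, £1,680 (q = 3 of N = 8).
Shortfall ratios: (2866−600)/2866 = 0.7906; (2866−1200)/2866 = 0.5813; (2866−1680)/2866 = 0.4138.
Raised to α = 0.5: 0.88918; 0.76243; 0.64329.
Sum = 2.294900; FGT(0.5) = 2.294900 / 8 = 0.287.

0.287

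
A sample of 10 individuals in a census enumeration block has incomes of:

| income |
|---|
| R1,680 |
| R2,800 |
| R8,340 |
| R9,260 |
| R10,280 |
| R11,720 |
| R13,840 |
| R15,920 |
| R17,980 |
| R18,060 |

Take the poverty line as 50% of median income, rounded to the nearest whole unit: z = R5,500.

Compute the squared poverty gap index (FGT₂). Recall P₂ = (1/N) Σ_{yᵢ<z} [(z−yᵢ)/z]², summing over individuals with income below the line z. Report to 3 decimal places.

0.072

Incomes under z: R1,680, R2,800 (q = 2 of N = 10).
Gap ratios (z−y)/z: (5500−1680)/5500 = 0.6945; (5500−2800)/5500 = 0.4909.
Squared: 0.4824; 0.2410.
Sum = 0.723385; P₂ = 0.723385 / 10 = 0.072.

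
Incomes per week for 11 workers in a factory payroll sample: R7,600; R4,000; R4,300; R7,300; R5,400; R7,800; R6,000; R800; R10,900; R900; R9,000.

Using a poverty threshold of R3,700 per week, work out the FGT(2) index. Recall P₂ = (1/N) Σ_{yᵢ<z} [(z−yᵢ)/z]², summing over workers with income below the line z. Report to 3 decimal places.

Below z: R800, R900 (q = 2 of N = 11).
Shortfall ratios: (3700−800)/3700 = 0.7838; (3700−900)/3700 = 0.7568.
Squared: 0.6143; 0.5727.
Sum = 1.186998; P₂ = 1.186998 / 11 = 0.108.

0.108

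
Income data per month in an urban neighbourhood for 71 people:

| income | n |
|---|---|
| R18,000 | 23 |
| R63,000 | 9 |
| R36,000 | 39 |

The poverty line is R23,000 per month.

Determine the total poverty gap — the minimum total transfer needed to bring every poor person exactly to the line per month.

R115,000

Incomes under z: 23×R18,000 (q = 23 of N = 71).
Individual gaps: 23×(23000−18000) = 115000.
Aggregate gap = R115,000.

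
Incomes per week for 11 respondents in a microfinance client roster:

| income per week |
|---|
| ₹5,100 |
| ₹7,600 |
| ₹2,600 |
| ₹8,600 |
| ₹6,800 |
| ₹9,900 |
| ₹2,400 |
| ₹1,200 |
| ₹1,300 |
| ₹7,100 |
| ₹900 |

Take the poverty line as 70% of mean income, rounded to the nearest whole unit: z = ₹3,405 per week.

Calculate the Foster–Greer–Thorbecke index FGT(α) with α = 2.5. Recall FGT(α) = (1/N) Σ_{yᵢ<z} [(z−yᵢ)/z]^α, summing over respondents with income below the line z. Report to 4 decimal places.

Incomes under z: ₹900, ₹1,200, ₹1,300, ₹2,400, ₹2,600 (q = 5 of N = 11).
Shortfall ratios: (3405−900)/3405 = 0.7357; (3405−1200)/3405 = 0.6476; (3405−1300)/3405 = 0.6182; (3405−2400)/3405 = 0.2952; (3405−2600)/3405 = 0.2364.
Raised to α = 2.5: 0.46422; 0.33746; 0.30050; 0.04733; 0.02718.
Sum = 1.176688; FGT(2.5) = 1.176688 / 11 = 0.1070.

0.1070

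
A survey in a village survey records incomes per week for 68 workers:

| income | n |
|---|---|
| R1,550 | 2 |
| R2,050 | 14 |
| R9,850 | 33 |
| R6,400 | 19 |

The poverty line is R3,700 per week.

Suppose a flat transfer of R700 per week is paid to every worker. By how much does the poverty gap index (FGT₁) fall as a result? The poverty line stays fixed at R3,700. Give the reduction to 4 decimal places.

Before: below the line — 2×R1,550, 14×R2,050; poverty gap index (FGT₁) = 0.108903.
After the R700 transfer: below the line — 2×R2,250, 14×R2,750; poverty gap index (FGT₁) = 0.064388.
Reduction = 0.108903 − 0.064388 = 0.0445.

0.0445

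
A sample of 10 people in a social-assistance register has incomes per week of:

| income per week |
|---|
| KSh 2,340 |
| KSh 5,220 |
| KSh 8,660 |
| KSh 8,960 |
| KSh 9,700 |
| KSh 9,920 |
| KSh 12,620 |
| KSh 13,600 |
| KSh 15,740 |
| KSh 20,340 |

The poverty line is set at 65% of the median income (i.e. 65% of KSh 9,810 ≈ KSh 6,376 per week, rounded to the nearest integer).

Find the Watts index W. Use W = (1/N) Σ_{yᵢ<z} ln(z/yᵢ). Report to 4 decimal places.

Incomes under z: KSh 2,340, KSh 5,220 (q = 2 of N = 10).
ln(z/y) terms: ln(6376/2340) = 1.0024; ln(6376/5220) = 0.2000.
W = 1.202434 / 10 = 0.1202.

0.1202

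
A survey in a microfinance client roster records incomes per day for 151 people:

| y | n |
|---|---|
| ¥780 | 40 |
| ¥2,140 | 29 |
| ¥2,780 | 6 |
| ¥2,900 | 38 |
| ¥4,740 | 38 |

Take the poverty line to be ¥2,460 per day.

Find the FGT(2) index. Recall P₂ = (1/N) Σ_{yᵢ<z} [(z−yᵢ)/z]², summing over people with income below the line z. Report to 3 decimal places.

Below z: 40×¥780, 29×¥2,140 (q = 69 of N = 151).
Relative gaps: (2460−780)/2460 = 0.6829 (×40); (2460−2140)/2460 = 0.1301 (×29).
Squared: 0.4664 (×40); 0.0169 (×29).
Sum = 19.146275; P₂ = 19.146275 / 151 = 0.127.

0.127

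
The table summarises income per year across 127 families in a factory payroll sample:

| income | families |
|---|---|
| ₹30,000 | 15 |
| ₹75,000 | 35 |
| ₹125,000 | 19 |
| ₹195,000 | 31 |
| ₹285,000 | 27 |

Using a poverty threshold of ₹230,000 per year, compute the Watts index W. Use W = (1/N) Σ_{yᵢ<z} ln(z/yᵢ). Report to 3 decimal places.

Below the line: 15×₹30,000, 35×₹75,000, 19×₹125,000, 31×₹195,000 (q = 100 of N = 127).
ln(z/y) terms: ln(230000/30000) = 2.0369 (×15); ln(230000/75000) = 1.1206 (×35); ln(230000/125000) = 0.6098 (×19); ln(230000/195000) = 0.1651 (×31).
W = 86.476939 / 127 = 0.681.

0.681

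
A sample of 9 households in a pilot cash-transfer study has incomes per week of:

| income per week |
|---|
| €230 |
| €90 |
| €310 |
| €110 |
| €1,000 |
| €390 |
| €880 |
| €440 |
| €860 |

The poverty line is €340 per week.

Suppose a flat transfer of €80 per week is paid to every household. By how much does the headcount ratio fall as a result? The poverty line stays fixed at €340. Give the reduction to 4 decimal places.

Before: below the line — €90, €110, €230, €310; headcount ratio = 0.444444.
After the €80 transfer: below the line — €170, €190, €310; headcount ratio = 0.333333.
Reduction = 0.444444 − 0.333333 = 0.1111.

0.1111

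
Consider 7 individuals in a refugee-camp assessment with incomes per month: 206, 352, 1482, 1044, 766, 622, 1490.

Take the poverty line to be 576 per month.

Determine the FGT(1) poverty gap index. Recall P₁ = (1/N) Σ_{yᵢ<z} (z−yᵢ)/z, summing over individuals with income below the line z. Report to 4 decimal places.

0.1473

Below z: 206, 352 (q = 2 of N = 7).
Shortfall ratios: (576−206)/576 = 0.6424; (576−352)/576 = 0.3889.
Σ = 1.031250. Dividing by the full population N = 7 gives P₁ = 0.1473.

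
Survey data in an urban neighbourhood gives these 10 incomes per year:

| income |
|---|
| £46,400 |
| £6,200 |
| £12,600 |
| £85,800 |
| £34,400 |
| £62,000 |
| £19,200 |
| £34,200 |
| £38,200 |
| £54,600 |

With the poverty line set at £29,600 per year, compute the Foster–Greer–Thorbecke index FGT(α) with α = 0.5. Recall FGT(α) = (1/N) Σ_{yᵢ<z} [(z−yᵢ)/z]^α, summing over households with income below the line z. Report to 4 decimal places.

Below the line: £6,200, £12,600, £19,200 (q = 3 of N = 10).
Shortfall ratios: (29600−6200)/29600 = 0.7905; (29600−12600)/29600 = 0.5743; (29600−19200)/29600 = 0.3514.
Raised to α = 0.5: 0.88912; 0.75784; 0.59275.
Sum = 2.239714; FGT(0.5) = 2.239714 / 10 = 0.2240.

0.2240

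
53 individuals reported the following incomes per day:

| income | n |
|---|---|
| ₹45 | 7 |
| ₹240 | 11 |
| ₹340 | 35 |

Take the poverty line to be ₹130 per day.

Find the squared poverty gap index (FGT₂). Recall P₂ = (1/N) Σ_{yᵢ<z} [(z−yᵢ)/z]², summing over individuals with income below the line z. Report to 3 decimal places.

0.056

Below z: 7×₹45 (q = 7 of N = 53).
Normalized shortfalls: (130−45)/130 = 0.6538 (×7).
Squared: 0.4275 (×7).
Sum = 2.992604; P₂ = 2.992604 / 53 = 0.056.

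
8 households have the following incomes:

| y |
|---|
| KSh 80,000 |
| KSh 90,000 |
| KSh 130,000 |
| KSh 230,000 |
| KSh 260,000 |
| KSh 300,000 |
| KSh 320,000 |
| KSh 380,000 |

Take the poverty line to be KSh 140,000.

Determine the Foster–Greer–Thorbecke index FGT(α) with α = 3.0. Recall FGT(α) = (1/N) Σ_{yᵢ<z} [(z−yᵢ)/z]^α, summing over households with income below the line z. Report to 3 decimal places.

0.016

Below the line: KSh 80,000, KSh 90,000, KSh 130,000 (q = 3 of N = 8).
Normalized shortfalls: (140000−80000)/140000 = 0.4286; (140000−90000)/140000 = 0.3571; (140000−130000)/140000 = 0.0714.
Raised to α = 3.0: 0.07872; 0.04555; 0.00036.
Sum = 0.124636; FGT(3.0) = 0.124636 / 8 = 0.016.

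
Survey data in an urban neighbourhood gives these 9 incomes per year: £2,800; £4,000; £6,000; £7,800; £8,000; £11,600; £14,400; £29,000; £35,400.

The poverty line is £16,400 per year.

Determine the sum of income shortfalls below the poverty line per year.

Poor units: £2,800, £4,000, £6,000, £7,800, £8,000, £11,600, £14,400 (q = 7 of N = 9).
Individual gaps: 16400−2800 = 13600; 16400−4000 = 12400; 16400−6000 = 10400; 16400−7800 = 8600; 16400−8000 = 8400; 16400−11600 = 4800; 16400−14400 = 2000.
Aggregate gap = £60,200.

£60,200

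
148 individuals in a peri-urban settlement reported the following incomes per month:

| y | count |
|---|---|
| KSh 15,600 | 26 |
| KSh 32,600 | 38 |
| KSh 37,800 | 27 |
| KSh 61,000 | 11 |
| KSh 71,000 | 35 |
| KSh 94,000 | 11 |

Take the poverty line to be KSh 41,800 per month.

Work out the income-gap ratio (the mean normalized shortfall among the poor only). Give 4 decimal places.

Poor units: 26×KSh 15,600, 38×KSh 32,600, 27×KSh 37,800 (q = 91 of N = 148).
Relative gaps: 0.6268 (×26), 0.2201 (×38), 0.0957 (×27); sum = 27.244019.
I averages over the q = 91 poor units only: 27.244019 / 91 = 0.2994.

0.2994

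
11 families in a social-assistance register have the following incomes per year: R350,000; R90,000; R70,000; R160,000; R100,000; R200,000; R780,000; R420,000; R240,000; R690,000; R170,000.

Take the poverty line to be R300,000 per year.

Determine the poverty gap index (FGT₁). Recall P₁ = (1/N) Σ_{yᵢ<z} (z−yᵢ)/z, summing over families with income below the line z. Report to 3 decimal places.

0.324

Incomes under z: R70,000, R90,000, R100,000, R160,000, R170,000, R200,000, R240,000 (q = 7 of N = 11).
Shortfall ratios: (300000−70000)/300000 = 0.7667; (300000−90000)/300000 = 0.7000; (300000−100000)/300000 = 0.6667; (300000−160000)/300000 = 0.4667; (300000−170000)/300000 = 0.4333; (300000−200000)/300000 = 0.3333; (300000−240000)/300000 = 0.2000.
Sum of shortfalls = 3.566667; P₁ averages over all N: 3.566667 / 11 = 0.324.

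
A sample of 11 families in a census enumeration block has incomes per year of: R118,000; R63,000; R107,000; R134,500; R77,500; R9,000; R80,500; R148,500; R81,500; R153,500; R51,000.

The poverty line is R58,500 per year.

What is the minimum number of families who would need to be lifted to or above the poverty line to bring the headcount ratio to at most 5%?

Currently q = 2 of N = 11 are below the line (H = 0.182).
A headcount ratio of at most 5% allows at most ⌊0.05 × 11⌋ = 0 poor families.
So at least 2 − 0 = 2 must be lifted.

2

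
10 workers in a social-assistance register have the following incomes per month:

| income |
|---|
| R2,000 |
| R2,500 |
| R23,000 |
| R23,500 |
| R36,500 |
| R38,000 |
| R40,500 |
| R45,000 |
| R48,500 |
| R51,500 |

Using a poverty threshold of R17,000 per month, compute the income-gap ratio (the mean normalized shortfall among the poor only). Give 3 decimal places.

Below the line: R2,000, R2,500 (q = 2 of N = 10).
Shortfall ratios (z−y)/z: 0.8824, 0.8529; sum = 1.735294.
The income-gap ratio divides by q (the poor only): 1.735294 / 2 = 0.868.

0.868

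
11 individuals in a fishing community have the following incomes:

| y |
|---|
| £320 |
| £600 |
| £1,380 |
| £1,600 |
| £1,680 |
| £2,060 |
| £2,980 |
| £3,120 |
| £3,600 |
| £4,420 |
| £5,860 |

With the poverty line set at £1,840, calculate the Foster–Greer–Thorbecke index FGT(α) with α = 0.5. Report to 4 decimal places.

0.2624

Below z: £320, £600, £1,380, £1,600, £1,680 (q = 5 of N = 11).
Normalized shortfalls: (1840−320)/1840 = 0.8261; (1840−600)/1840 = 0.6739; (1840−1380)/1840 = 0.2500; (1840−1600)/1840 = 0.1304; (1840−1680)/1840 = 0.0870.
Raised to α = 0.5: 0.90889; 0.82092; 0.50000; 0.36116; 0.29488.
Sum = 2.885857; FGT(0.5) = 2.885857 / 11 = 0.2624.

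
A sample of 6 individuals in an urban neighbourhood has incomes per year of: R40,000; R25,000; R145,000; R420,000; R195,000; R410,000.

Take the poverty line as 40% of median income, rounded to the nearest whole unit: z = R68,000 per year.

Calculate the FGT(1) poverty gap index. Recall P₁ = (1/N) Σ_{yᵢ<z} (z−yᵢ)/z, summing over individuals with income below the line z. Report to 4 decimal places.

Below z: R25,000, R40,000 (q = 2 of N = 6).
Normalized shortfalls: (68000−25000)/68000 = 0.6324; (68000−40000)/68000 = 0.4118.
Σ = 1.044118. Dividing by the full population N = 6 gives P₁ = 0.1740.

0.1740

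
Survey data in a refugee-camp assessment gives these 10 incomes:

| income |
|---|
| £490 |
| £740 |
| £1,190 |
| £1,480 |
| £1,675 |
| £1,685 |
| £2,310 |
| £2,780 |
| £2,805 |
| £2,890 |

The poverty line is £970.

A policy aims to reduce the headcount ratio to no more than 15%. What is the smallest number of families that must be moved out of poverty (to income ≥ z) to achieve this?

1

2 of the 10 families are poor, so H = 2/10 = 0.200.
A headcount ratio of at most 15% allows at most ⌊0.15 × 10⌋ = 1 poor families.
So at least 2 − 1 = 1 must be lifted.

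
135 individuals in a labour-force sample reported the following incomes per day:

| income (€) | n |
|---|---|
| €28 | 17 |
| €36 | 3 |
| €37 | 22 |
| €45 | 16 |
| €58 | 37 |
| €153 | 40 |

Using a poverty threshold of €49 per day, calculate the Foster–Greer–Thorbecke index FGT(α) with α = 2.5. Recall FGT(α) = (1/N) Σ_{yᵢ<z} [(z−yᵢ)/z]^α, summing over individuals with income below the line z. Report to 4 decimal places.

Incomes under z: 17×€28, 3×€36, 22×€37, 16×€45 (q = 58 of N = 135).
Gap ratios (z−y)/z: (49−28)/49 = 0.4286 (×17); (49−36)/49 = 0.2653 (×3); (49−37)/49 = 0.2449 (×22); (49−45)/49 = 0.0816 (×16).
Raised to α = 2.5: 0.12024 (×17); 0.03626 (×3); 0.02968 (×22); 0.00190 (×16).
Sum = 2.836310; FGT(2.5) = 2.836310 / 135 = 0.0210.

0.0210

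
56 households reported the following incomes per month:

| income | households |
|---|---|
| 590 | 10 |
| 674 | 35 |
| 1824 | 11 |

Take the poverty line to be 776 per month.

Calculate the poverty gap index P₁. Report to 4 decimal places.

0.1250

Below the line: 10×590, 35×674 (q = 45 of N = 56).
Gap ratios (z−y)/z: (776−590)/776 = 0.2397 (×10); (776−674)/776 = 0.1314 (×35).
Σ = 6.997423. Dividing by the full population N = 56 gives P₁ = 0.1250.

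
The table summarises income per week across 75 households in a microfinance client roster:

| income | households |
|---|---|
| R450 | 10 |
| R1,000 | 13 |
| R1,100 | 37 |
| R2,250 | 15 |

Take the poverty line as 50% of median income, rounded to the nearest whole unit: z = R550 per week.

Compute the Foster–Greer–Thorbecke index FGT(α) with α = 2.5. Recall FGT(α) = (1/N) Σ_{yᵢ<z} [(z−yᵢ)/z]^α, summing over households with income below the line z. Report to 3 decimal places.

Poor units: 10×R450 (q = 10 of N = 75).
Gap ratios (z−y)/z: (550−450)/550 = 0.1818 (×10).
Raised to α = 2.5: 0.01410 (×10).
Sum = 0.140959; FGT(2.5) = 0.140959 / 75 = 0.002.

0.002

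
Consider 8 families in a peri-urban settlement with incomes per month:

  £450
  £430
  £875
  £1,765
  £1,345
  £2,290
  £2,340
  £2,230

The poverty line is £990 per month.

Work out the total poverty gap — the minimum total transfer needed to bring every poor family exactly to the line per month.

£1,215

Poor units: £430, £450, £875 (q = 3 of N = 8).
Individual gaps: 990−430 = 560; 990−450 = 540; 990−875 = 115.
Aggregate gap = £1,215.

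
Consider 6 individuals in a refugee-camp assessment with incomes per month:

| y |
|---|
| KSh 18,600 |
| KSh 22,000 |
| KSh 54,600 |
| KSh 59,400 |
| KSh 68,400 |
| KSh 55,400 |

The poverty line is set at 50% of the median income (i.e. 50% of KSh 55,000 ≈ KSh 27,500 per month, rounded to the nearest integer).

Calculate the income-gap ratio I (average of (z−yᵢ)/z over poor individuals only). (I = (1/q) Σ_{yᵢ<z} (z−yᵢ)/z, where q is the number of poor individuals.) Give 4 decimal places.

Incomes under z: KSh 18,600, KSh 22,000 (q = 2 of N = 6).
Shortfall ratios (z−y)/z: 0.3236, 0.2000; sum = 0.523636.
I averages over the q = 2 poor units only: 0.523636 / 2 = 0.2618.

0.2618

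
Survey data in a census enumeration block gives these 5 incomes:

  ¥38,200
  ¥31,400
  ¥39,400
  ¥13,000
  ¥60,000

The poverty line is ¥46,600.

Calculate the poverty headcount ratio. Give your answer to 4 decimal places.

4 of the 5 respondents have income below ¥46,600.
H = 4/5 = 0.8000.

0.8000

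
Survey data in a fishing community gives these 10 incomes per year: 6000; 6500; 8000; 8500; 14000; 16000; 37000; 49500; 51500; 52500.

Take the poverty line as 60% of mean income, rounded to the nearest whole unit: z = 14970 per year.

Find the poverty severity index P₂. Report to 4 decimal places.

0.1087

Poor units: 6000, 6500, 8000, 8500, 14000 (q = 5 of N = 10).
Gap ratios (z−y)/z: (14970−6000)/14970 = 0.5992; (14970−6500)/14970 = 0.5658; (14970−8000)/14970 = 0.4656; (14970−8500)/14970 = 0.4322; (14970−14000)/14970 = 0.0648.
Squared: 0.3590; 0.3201; 0.2168; 0.1868; 0.0042.
Sum = 1.086941; P₂ = 1.086941 / 10 = 0.1087.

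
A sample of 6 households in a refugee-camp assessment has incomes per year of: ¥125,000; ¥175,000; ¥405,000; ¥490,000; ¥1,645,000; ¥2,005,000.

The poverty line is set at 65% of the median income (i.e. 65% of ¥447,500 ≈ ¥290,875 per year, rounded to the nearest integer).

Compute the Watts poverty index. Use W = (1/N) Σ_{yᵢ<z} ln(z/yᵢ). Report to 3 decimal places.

0.225

Below the line: ¥125,000, ¥175,000 (q = 2 of N = 6).
ln(z/y) terms: ln(290875/125000) = 0.8446; ln(290875/175000) = 0.5081.
W = 1.352688 / 6 = 0.225.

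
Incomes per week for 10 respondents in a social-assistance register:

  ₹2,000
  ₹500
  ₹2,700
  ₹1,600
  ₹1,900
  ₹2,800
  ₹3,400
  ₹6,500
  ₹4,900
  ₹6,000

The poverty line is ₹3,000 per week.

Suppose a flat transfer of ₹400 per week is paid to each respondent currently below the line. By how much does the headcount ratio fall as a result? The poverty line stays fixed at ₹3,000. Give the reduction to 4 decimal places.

Before: below the line — ₹500, ₹1,600, ₹1,900, ₹2,000, ₹2,700, ₹2,800; headcount ratio = 0.600000.
After the ₹400 transfer: below the line — ₹900, ₹2,000, ₹2,300, ₹2,400; headcount ratio = 0.400000.
Reduction = 0.600000 − 0.400000 = 0.2000.

0.2000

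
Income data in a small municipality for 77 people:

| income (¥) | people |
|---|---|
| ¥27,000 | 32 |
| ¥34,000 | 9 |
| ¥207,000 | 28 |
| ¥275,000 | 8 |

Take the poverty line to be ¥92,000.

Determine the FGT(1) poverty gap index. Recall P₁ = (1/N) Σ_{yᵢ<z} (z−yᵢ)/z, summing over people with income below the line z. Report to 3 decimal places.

Below the line: 32×¥27,000, 9×¥34,000 (q = 41 of N = 77).
Gap ratios (z−y)/z: (92000−27000)/92000 = 0.7065 (×32); (92000−34000)/92000 = 0.6304 (×9).
Σ = 28.282609. Dividing by the full population N = 77 gives P₁ = 0.367.

0.367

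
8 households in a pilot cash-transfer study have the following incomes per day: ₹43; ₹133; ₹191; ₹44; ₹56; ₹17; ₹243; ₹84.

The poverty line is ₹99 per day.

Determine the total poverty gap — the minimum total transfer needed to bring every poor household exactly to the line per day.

₹251

Below z: ₹17, ₹43, ₹44, ₹56, ₹84 (q = 5 of N = 8).
Individual gaps: 99−17 = 82; 99−43 = 56; 99−44 = 55; 99−56 = 43; 99−84 = 15.
Aggregate gap = ₹251.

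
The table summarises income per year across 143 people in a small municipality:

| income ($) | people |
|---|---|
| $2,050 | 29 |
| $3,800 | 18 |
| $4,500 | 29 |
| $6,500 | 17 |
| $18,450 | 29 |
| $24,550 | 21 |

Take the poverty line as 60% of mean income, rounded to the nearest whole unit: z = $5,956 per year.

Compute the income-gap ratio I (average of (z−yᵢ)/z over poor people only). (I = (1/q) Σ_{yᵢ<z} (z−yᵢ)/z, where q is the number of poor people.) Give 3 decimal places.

Incomes under z: 29×$2,050, 18×$3,800, 29×$4,500 (q = 76 of N = 143).
Shortfall ratios (z−y)/z: 0.6558 (×29), 0.3620 (×18), 0.2445 (×29); sum = 32.623573.
The income-gap ratio divides by q (the poor only): 32.623573 / 76 = 0.429.

0.429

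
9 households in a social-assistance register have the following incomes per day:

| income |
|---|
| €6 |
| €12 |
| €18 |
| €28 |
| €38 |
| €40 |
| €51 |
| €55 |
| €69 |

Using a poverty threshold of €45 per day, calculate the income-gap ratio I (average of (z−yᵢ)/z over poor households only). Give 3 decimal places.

0.474

Incomes under z: €6, €12, €18, €28, €38, €40 (q = 6 of N = 9).
Relative gaps: 0.8667, 0.7333, 0.6000, 0.3778, 0.1556, 0.1111; sum = 2.844444.
I averages over the q = 6 poor units only: 2.844444 / 6 = 0.474.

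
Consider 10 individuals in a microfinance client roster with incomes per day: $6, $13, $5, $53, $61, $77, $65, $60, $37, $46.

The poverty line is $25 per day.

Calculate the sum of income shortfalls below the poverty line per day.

Below z: $5, $6, $13 (q = 3 of N = 10).
Individual gaps: 25−5 = 20; 25−6 = 19; 25−13 = 12.
Aggregate gap = $51.

$51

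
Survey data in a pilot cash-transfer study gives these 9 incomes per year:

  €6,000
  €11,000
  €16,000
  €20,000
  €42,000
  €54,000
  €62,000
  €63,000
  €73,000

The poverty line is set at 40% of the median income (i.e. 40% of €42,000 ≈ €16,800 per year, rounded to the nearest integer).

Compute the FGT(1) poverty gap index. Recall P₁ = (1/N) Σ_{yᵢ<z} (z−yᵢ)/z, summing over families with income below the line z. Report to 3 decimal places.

0.115

Poor units: €6,000, €11,000, €16,000 (q = 3 of N = 9).
Gap ratios (z−y)/z: (16800−6000)/16800 = 0.6429; (16800−11000)/16800 = 0.3452; (16800−16000)/16800 = 0.0476.
Σ = 1.035714. Dividing by the full population N = 9 gives P₁ = 0.115.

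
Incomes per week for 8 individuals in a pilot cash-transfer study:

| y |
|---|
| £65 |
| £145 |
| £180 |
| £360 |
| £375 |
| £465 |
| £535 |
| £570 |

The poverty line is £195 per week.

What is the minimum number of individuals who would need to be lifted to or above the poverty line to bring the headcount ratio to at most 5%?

3 of the 8 individuals are poor, so H = 3/8 = 0.375.
A headcount ratio of at most 5% allows at most ⌊0.05 × 8⌋ = 0 poor individuals.
So at least 3 − 0 = 3 must be lifted.

3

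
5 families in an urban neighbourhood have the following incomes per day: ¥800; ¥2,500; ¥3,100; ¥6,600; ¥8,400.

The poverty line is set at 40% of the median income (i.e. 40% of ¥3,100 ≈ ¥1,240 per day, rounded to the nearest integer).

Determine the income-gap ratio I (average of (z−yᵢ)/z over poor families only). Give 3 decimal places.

0.355

Incomes under z: ¥800 (q = 1 of N = 5).
Shortfall ratios (z−y)/z: 0.3548; sum = 0.354839.
The income-gap ratio divides by q (the poor only): 0.354839 / 1 = 0.355.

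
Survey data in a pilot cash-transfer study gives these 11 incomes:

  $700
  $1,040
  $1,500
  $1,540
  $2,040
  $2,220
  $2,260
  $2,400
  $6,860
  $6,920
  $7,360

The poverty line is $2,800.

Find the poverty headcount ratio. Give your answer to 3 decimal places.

8 of the 11 people have income below $2,800.
H = 8/11 = 0.727.

0.727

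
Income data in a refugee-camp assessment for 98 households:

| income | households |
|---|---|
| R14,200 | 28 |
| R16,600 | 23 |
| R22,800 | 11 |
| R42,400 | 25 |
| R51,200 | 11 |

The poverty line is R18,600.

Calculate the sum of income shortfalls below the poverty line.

Poor units: 28×R14,200, 23×R16,600 (q = 51 of N = 98).
Individual gaps: 28×(18600−14200) = 123200; 23×(18600−16600) = 46000.
Aggregate gap = R169,200.

R169,200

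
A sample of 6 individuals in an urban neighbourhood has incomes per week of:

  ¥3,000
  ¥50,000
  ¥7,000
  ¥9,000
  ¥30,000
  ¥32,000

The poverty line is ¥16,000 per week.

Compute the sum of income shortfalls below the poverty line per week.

Poor units: ¥3,000, ¥7,000, ¥9,000 (q = 3 of N = 6).
Individual gaps: 16000−3000 = 13000; 16000−7000 = 9000; 16000−9000 = 7000.
Aggregate gap = ¥29,000.

¥29,000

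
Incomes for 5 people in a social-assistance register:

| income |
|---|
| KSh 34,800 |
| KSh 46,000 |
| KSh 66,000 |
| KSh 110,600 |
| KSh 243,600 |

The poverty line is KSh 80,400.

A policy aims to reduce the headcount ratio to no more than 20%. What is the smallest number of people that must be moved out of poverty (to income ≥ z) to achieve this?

2

Currently q = 3 of N = 5 are below the line (H = 0.600).
A headcount ratio of at most 20% allows at most ⌊0.20 × 5⌋ = 1 poor people.
So at least 3 − 1 = 2 must be lifted.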